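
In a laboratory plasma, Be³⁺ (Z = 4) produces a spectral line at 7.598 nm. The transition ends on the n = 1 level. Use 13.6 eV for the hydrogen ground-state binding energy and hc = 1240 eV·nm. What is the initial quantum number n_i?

The photon energy is ΔE = hc/λ = 1240 / 7.598 = 163.2 eV.
With Z = 4, ΔE = 217.6 × (1/n_f² − 1/n_i²), so 1/n_f² − 1/n_i² = 0.7500.
With n_f = 1: 1/n_i² = 1/1 − 0.7500 = 0.2500, so n_i ≈ 2.00.

n_i = 2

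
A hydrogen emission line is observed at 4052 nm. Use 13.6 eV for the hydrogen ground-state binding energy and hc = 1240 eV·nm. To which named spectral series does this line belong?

Brackett

ΔE = 1240/4052 = 0.3060 eV.
This matches 13.6 × (1/4² − 1/5²), so n_f = 4: the Brackett series.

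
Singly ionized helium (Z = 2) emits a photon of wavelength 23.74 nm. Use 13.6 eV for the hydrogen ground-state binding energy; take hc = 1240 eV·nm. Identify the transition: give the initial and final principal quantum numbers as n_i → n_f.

n_i = 5, n_f = 1

The photon energy is ΔE = hc/λ = 1240 / 23.74 = 52.23 eV.
With Z = 2, ΔE = 54.40 × (1/n_f² − 1/n_i²), so 1/n_f² − 1/n_i² = 0.9602.
Trying n_f = 1 gives 1/n_i² = 0.03984, i.e. n_i ≈ 5; this pair matches.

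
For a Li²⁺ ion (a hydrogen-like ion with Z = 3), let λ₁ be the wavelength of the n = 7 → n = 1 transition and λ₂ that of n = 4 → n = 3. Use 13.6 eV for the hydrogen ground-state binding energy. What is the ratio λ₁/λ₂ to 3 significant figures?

0.0496

λ ∝ 1/ΔE ∝ 1/(1/n_f² − 1/n_i²), and the Z² and hc factors cancel in the ratio.
λ₁/λ₂ = (1/3² − 1/4²)/(1/1² − 1/7²) = 0.04861/0.9796 = 0.0496.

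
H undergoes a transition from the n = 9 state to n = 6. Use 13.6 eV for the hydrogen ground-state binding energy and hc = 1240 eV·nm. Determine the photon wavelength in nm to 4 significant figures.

ΔE = 13.60 × (1/6² − 1/9²) = 13.60 × 0.01543 = 0.2099 eV.
λ = hc/ΔE = 1240 / 0.2099 = 5908 nm.

5908 nm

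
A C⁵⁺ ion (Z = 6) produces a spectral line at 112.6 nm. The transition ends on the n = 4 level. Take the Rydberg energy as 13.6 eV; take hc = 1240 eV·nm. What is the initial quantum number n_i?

n_i = 5

The photon energy is ΔE = hc/λ = 1240 / 112.6 = 11.01 eV.
With Z = 6, ΔE = 489.6 × (1/n_f² − 1/n_i²), so 1/n_f² − 1/n_i² = 0.02249.
With n_f = 4: 1/n_i² = 1/16 − 0.02249 = 0.04001, so n_i ≈ 5.00.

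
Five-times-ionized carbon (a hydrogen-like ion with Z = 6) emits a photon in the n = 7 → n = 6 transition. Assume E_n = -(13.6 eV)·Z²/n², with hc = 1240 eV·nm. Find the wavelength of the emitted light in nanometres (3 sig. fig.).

344 nm

For Z = 6 the level energies scale as Z², so the effective Rydberg energy is 13.6 × 36 = 489.6 eV.
ΔE = 489.6 × (1/6² − 1/7²) = 489.6 × 0.007370 = 3.608 eV.
λ = hc/ΔE = 1240 / 3.608 = 344 nm.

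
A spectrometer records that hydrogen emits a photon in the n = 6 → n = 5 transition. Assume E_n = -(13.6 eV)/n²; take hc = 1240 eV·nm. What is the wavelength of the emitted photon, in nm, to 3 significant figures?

ΔE = 13.60 × (1/5² − 1/6²) = 13.60 × 0.01222 = 0.1662 eV.
λ = hc/ΔE = 1240 / 0.1662 = 7460 nm.

7460 nm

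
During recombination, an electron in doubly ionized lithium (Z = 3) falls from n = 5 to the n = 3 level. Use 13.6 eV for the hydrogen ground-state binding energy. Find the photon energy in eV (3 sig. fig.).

The Bohr energies scale as Z², so for Z = 3: E_n = −122.4/n² eV.
E_5 = −122.4/25 = −4.896 eV and E_3 = −122.4/9 = −13.60 eV.
The photon energy is |E_5 − E_3| = 8.70 eV.

8.70 eV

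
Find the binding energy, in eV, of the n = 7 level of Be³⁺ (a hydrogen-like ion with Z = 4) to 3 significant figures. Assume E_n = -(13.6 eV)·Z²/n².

4.44 eV

E_n = −13.6 Z²/n² = −217.6/n² eV for Z = 4.
E_7 = −217.6/49 = −4.44 eV, so ionization (to E = 0) requires 4.44 eV.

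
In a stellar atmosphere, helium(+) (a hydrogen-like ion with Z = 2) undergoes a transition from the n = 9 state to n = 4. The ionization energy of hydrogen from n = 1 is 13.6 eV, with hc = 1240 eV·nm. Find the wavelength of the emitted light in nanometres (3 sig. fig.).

454 nm

For Z = 2 the level energies scale as Z², so the effective Rydberg energy is 13.6 × 4 = 54.40 eV.
ΔE = 54.40 × (1/4² − 1/9²) = 54.40 × 0.05015 = 2.728 eV.
λ = hc/ΔE = 1240 / 2.728 = 454 nm.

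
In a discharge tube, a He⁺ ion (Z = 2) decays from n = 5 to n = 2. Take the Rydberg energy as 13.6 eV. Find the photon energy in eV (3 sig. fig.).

The Bohr energies scale as Z², so for Z = 2: E_n = −54.40/n² eV.
E_5 = −54.40/25 = −2.176 eV and E_2 = −54.40/4 = −13.60 eV.
The photon energy is |E_5 − E_2| = 11.4 eV.

11.4 eV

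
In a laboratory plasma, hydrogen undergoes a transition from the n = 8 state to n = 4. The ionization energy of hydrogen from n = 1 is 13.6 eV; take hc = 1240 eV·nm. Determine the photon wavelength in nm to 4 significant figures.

ΔE = 13.60 × (1/4² − 1/8²) = 13.60 × 0.04688 = 0.6375 eV.
λ = hc/ΔE = 1240 / 0.6375 = 1945 nm.

1945 nm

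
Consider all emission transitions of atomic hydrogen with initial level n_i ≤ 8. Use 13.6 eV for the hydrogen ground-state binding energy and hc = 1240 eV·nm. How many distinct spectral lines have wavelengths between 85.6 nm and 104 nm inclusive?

6

Enumerate all n_i → n_f pairs with 1 ≤ n_f < n_i ≤ 8 and compute λ = 1240 / [13.6·1·(1/n_f² − 1/n_i²)].
Lines falling in [85.6, 104] nm: 8→1 (92.62 nm), 7→1 (93.08 nm), 6→1 (93.78 nm), 5→1 (94.98 nm), 4→1 (97.25 nm), 3→1 (102.6 nm).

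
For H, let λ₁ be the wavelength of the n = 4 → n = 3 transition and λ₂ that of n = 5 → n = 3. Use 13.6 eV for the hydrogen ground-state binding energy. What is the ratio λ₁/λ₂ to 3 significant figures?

1.46

λ ∝ 1/ΔE ∝ 1/(1/n_f² − 1/n_i²), and the Z² and hc factors cancel in the ratio.
λ₁/λ₂ = (1/3² − 1/5²)/(1/3² − 1/4²) = 0.07111/0.04861 = 1.46.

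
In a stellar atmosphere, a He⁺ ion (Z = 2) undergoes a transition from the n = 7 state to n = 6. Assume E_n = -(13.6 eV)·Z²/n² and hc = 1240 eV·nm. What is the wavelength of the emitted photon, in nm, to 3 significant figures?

3090 nm

For Z = 2 the level energies scale as Z², so the effective Rydberg energy is 13.6 × 4 = 54.40 eV.
ΔE = 54.40 × (1/6² − 1/7²) = 54.40 × 0.007370 = 0.4009 eV.
λ = hc/ΔE = 1240 / 0.4009 = 3090 nm.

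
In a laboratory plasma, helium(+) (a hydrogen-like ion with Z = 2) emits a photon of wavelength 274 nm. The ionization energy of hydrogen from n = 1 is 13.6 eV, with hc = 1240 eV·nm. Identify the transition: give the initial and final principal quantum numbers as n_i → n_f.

n_i = 6, n_f = 3

The photon energy is ΔE = hc/λ = 1240 / 274 = 4.526 eV.
With Z = 2, ΔE = 54.40 × (1/n_f² − 1/n_i²), so 1/n_f² − 1/n_i² = 0.08319.
Trying n_f = 3 gives 1/n_i² = 0.02792, i.e. n_i ≈ 6; this pair matches.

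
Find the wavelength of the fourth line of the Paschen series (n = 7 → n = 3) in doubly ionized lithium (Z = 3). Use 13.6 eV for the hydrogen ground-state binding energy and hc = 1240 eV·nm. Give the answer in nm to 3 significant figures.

The Paschen series terminates on n_f = 3; the fourth line has n_i = 3+4 = 7.
ΔE = 122.4 × (1/3² − 1/7²) = 11.10 eV.
λ = 1240 / 11.10 = 112 nm.

112 nm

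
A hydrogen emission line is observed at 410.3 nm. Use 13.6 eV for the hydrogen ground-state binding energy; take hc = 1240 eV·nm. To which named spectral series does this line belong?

Balmer

ΔE = 1240/410.3 = 3.022 eV.
This matches 13.6 × (1/2² − 1/6²), so n_f = 2: the Balmer series.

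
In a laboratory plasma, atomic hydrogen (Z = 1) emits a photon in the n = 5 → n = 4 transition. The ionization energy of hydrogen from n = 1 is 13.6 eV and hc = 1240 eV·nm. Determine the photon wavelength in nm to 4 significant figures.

4052 nm

ΔE = 13.60 × (1/4² − 1/5²) = 13.60 × 0.02250 = 0.3060 eV.
λ = hc/ΔE = 1240 / 0.3060 = 4052 nm.
This line belongs to the Brackett series.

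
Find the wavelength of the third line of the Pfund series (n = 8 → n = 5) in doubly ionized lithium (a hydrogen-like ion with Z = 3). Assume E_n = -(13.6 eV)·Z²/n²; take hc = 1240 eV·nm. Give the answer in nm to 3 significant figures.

416 nm

The Pfund series terminates on n_f = 5; the third line has n_i = 5+3 = 8.
ΔE = 122.4 × (1/5² − 1/8²) = 2.984 eV.
λ = 1240 / 2.984 = 416 nm.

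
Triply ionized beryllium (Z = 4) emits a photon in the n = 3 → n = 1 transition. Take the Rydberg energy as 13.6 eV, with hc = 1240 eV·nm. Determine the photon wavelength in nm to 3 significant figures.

6.41 nm

For Z = 4 the level energies scale as Z², so the effective Rydberg energy is 13.6 × 16 = 217.6 eV.
ΔE = 217.6 × (1/1² − 1/3²) = 217.6 × 0.8889 = 193.4 eV.
λ = hc/ΔE = 1240 / 193.4 = 6.41 nm.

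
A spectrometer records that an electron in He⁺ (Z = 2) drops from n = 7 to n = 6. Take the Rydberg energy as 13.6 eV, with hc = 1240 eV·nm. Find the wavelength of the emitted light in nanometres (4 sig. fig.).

3093 nm

For Z = 2 the level energies scale as Z², so the effective Rydberg energy is 13.6 × 4 = 54.40 eV.
ΔE = 54.40 × (1/6² − 1/7²) = 54.40 × 0.007370 = 0.4009 eV.
λ = hc/ΔE = 1240 / 0.4009 = 3093 nm.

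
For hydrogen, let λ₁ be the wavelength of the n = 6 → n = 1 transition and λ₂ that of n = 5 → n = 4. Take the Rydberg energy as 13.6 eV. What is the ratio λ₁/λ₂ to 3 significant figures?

0.0231

λ ∝ 1/ΔE ∝ 1/(1/n_f² − 1/n_i²), and the Z² and hc factors cancel in the ratio.
λ₁/λ₂ = (1/4² − 1/5²)/(1/1² − 1/6²) = 0.02250/0.9722 = 0.0231.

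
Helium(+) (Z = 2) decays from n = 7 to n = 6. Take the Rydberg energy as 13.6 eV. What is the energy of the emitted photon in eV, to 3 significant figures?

0.401 eV

The Bohr energies scale as Z², so for Z = 2: E_n = −54.40/n² eV.
E_7 = −54.40/49 = −1.110 eV and E_6 = −54.40/36 = −1.511 eV.
The photon energy is |E_7 − E_6| = 0.401 eV.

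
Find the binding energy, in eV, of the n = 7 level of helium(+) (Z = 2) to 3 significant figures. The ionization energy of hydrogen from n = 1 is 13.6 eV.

1.11 eV

E_n = −13.6 Z²/n² = −54.40/n² eV for Z = 2.
E_7 = −54.40/49 = −1.11 eV, so ionization (to E = 0) requires 1.11 eV.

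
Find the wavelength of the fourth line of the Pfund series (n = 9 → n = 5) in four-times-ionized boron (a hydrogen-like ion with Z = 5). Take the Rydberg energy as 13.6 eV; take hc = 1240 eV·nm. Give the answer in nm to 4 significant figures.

131.9 nm

The Pfund series terminates on n_f = 5; the fourth line has n_i = 5+4 = 9.
ΔE = 340.0 × (1/5² − 1/9²) = 9.402 eV.
λ = 1240 / 9.402 = 131.9 nm.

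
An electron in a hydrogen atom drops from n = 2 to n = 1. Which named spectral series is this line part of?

The series is set by the lower level: n_f = 1 is the Lyman series.

Lyman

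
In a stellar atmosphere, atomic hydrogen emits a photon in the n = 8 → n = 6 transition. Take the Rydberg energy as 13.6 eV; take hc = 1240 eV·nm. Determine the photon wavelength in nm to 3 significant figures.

ΔE = 13.60 × (1/6² − 1/8²) = 13.60 × 0.01215 = 0.1653 eV.
λ = hc/ΔE = 1240 / 0.1653 = 7500 nm.

7500 nm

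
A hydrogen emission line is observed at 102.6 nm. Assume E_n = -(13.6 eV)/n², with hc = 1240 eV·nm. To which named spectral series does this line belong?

Lyman

ΔE = 1240/102.6 = 12.09 eV.
This matches 13.6 × (1/1² − 1/3²), so n_f = 1: the Lyman series.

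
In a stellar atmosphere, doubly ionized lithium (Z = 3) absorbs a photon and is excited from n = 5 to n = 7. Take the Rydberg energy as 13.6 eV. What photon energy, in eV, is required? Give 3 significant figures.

2.40 eV

The Bohr energies scale as Z², so for Z = 3: E_n = −122.4/n² eV.
E_7 = −122.4/49 = −2.498 eV and E_5 = −122.4/25 = −4.896 eV.
The photon energy is |E_7 − E_5| = 2.40 eV.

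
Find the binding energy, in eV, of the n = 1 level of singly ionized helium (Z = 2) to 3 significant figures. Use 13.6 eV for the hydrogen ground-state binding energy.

E_n = −13.6 Z²/n² = −54.40/n² eV for Z = 2.
E_1 = −54.40/1 = −54.4 eV, so ionization (to E = 0) requires 54.4 eV.

54.4 eV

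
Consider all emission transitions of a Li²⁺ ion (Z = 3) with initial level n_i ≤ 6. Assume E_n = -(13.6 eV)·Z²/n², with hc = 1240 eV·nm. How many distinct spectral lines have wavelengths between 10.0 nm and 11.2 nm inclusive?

3

Enumerate all n_i → n_f pairs with 1 ≤ n_f < n_i ≤ 6 and compute λ = 1240 / [13.6·9·(1/n_f² − 1/n_i²)].
Lines falling in [10.0, 11.2] nm: 6→1 (10.42 nm), 5→1 (10.55 nm), 4→1 (10.81 nm).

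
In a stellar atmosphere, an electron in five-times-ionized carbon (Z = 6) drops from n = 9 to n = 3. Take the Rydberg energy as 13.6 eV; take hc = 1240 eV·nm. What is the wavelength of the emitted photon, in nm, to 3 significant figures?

For Z = 6 the level energies scale as Z², so the effective Rydberg energy is 13.6 × 36 = 489.6 eV.
ΔE = 489.6 × (1/3² − 1/9²) = 489.6 × 0.09877 = 48.36 eV.
λ = hc/ΔE = 1240 / 48.36 = 25.6 nm.

25.6 nm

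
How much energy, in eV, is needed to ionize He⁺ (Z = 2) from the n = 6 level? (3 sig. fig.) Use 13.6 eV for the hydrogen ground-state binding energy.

E_n = −13.6 Z²/n² = −54.40/n² eV for Z = 2.
E_6 = −54.40/36 = −1.51 eV, so ionization (to E = 0) requires 1.51 eV.

1.51 eV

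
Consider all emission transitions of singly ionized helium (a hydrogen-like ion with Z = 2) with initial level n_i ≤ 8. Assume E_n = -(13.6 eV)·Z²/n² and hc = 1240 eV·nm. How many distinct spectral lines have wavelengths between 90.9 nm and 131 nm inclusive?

5

Enumerate all n_i → n_f pairs with 1 ≤ n_f < n_i ≤ 8 and compute λ = 1240 / [13.6·4·(1/n_f² − 1/n_i²)].
Lines falling in [90.9, 131] nm: 8→2 (97.25 nm), 7→2 (99.28 nm), 6→2 (102.6 nm), 5→2 (108.5 nm), 4→2 (121.6 nm).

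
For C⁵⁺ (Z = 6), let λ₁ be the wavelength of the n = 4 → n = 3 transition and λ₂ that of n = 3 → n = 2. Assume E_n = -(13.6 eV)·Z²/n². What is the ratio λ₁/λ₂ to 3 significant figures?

λ ∝ 1/ΔE ∝ 1/(1/n_f² − 1/n_i²), and the Z² and hc factors cancel in the ratio.
λ₁/λ₂ = (1/2² − 1/3²)/(1/3² − 1/4²) = 0.1389/0.04861 = 2.86.

2.86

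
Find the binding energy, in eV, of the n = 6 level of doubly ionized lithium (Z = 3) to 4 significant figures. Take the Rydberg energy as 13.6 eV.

E_n = −13.6 Z²/n² = −122.4/n² eV for Z = 3.
E_6 = −122.4/36 = −3.400 eV, so ionization (to E = 0) requires 3.400 eV.

3.400 eV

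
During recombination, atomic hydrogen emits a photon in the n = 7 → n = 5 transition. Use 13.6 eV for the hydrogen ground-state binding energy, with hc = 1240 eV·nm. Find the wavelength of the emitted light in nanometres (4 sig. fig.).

4654 nm

ΔE = 13.60 × (1/5² − 1/7²) = 13.60 × 0.01959 = 0.2664 eV.
λ = hc/ΔE = 1240 / 0.2664 = 4654 nm.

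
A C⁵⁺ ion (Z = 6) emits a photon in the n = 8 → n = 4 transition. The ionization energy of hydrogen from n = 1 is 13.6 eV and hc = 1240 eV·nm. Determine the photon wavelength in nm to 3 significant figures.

54.0 nm

For Z = 6 the level energies scale as Z², so the effective Rydberg energy is 13.6 × 36 = 489.6 eV.
ΔE = 489.6 × (1/4² − 1/8²) = 489.6 × 0.04688 = 22.95 eV.
λ = hc/ΔE = 1240 / 22.95 = 54.0 nm.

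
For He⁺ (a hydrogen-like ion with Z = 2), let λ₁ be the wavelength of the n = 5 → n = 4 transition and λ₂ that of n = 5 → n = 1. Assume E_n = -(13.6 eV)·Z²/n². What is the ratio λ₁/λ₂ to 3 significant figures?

λ ∝ 1/ΔE ∝ 1/(1/n_f² − 1/n_i²), and the Z² and hc factors cancel in the ratio.
λ₁/λ₂ = (1/1² − 1/5²)/(1/4² − 1/5²) = 0.9600/0.02250 = 42.7.

42.7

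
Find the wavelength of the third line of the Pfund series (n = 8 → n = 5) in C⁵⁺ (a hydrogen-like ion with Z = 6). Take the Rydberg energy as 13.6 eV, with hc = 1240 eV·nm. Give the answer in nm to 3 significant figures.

The Pfund series terminates on n_f = 5; the third line has n_i = 5+3 = 8.
ΔE = 489.6 × (1/5² − 1/8²) = 11.93 eV.
λ = 1240 / 11.93 = 104 nm.

104 nm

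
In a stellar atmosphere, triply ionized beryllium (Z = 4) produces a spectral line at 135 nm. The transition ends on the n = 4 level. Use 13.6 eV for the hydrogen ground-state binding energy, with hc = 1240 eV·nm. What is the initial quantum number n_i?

The photon energy is ΔE = hc/λ = 1240 / 135 = 9.185 eV.
With Z = 4, ΔE = 217.6 × (1/n_f² − 1/n_i²), so 1/n_f² − 1/n_i² = 0.04221.
With n_f = 4: 1/n_i² = 1/16 − 0.04221 = 0.02029, so n_i ≈ 7.02.

n_i = 7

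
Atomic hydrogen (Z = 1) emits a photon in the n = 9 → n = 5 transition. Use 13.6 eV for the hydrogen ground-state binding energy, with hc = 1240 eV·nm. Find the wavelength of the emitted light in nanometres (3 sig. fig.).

ΔE = 13.60 × (1/5² − 1/9²) = 13.60 × 0.02765 = 0.3761 eV.
λ = hc/ΔE = 1240 / 0.3761 = 3300 nm.
This line belongs to the Pfund series.

3300 nm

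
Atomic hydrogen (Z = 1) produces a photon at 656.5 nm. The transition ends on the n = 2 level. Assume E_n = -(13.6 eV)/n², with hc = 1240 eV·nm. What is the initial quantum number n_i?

n_i = 3

The photon energy is ΔE = hc/λ = 1240 / 656.5 = 1.889 eV.
With Z = 1, ΔE = 13.60 × (1/n_f² − 1/n_i²), so 1/n_f² − 1/n_i² = 0.1389.
With n_f = 2: 1/n_i² = 1/4 − 0.1389 = 0.1111, so n_i ≈ 3.00.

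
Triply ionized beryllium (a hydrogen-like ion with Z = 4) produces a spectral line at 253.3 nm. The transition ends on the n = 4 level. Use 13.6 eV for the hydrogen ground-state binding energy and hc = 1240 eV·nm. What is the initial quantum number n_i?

The photon energy is ΔE = hc/λ = 1240 / 253.3 = 4.895 eV.
With Z = 4, ΔE = 217.6 × (1/n_f² − 1/n_i²), so 1/n_f² − 1/n_i² = 0.02250.
With n_f = 4: 1/n_i² = 1/16 − 0.02250 = 0.04000, so n_i ≈ 5.00.

n_i = 5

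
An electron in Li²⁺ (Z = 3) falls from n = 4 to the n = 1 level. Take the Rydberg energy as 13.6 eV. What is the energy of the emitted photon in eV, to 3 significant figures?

115 eV

The Bohr energies scale as Z², so for Z = 3: E_n = −122.4/n² eV.
E_4 = −122.4/16 = −7.650 eV and E_1 = −122.4/1 = −122.4 eV.
The photon energy is |E_4 − E_1| = 115 eV.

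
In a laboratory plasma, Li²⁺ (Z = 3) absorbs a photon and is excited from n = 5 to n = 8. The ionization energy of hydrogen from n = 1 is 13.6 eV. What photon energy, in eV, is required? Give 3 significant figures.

2.98 eV

The Bohr energies scale as Z², so for Z = 3: E_n = −122.4/n² eV.
E_8 = −122.4/64 = −1.913 eV and E_5 = −122.4/25 = −4.896 eV.
The photon energy is |E_8 − E_5| = 2.98 eV.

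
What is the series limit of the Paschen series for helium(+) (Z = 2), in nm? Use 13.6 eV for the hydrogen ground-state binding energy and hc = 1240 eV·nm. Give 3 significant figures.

The Paschen series has lower level n_f = 3; the series limit corresponds to n_i → ∞.
ΔE_max = 13.6 × 4 / 3² = 6.044 eV.
λ_min = 1240 / 6.044 = 205 nm.

205 nm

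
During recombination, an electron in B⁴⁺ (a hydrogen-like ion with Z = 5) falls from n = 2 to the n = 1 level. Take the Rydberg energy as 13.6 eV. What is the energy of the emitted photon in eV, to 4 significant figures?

The Bohr energies scale as Z², so for Z = 5: E_n = −340.0/n² eV.
E_2 = −340.0/4 = −85.00 eV and E_1 = −340.0/1 = −340.0 eV.
The photon energy is |E_2 − E_1| = 255.0 eV.

255.0 eV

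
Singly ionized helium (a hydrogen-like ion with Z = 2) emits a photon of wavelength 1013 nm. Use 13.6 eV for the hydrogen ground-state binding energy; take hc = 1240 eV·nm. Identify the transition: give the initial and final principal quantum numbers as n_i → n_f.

n_i = 5, n_f = 4

The photon energy is ΔE = hc/λ = 1240 / 1013 = 1.224 eV.
With Z = 2, ΔE = 54.40 × (1/n_f² − 1/n_i²), so 1/n_f² − 1/n_i² = 0.02250.
Trying n_f = 4 gives 1/n_i² = 0.04000, i.e. n_i ≈ 5; this pair matches.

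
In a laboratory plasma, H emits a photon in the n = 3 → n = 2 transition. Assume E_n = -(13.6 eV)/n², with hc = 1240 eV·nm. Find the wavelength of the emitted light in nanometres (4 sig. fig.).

ΔE = 13.60 × (1/2² − 1/3²) = 13.60 × 0.1389 = 1.889 eV.
λ = hc/ΔE = 1240 / 1.889 = 656.5 nm.
This line belongs to the Balmer series.

656.5 nm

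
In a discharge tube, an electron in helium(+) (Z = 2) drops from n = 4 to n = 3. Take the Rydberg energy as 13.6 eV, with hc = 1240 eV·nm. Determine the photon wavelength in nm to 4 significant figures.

468.9 nm

For Z = 2 the level energies scale as Z², so the effective Rydberg energy is 13.6 × 4 = 54.40 eV.
ΔE = 54.40 × (1/3² − 1/4²) = 54.40 × 0.04861 = 2.644 eV.
λ = hc/ΔE = 1240 / 2.644 = 468.9 nm.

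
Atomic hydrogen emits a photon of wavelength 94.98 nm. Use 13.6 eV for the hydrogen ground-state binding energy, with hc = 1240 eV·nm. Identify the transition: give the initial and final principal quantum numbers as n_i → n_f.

The photon energy is ΔE = hc/λ = 1240 / 94.98 = 13.06 eV.
With Z = 1, ΔE = 13.60 × (1/n_f² − 1/n_i²), so 1/n_f² − 1/n_i² = 0.9600.
Trying n_f = 1 gives 1/n_i² = 0.04005, i.e. n_i ≈ 5; this pair matches.

n_i = 5, n_f = 1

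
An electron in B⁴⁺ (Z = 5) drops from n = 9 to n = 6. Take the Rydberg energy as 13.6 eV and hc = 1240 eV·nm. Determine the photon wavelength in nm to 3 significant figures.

236 nm

For Z = 5 the level energies scale as Z², so the effective Rydberg energy is 13.6 × 25 = 340.0 eV.
ΔE = 340.0 × (1/6² − 1/9²) = 340.0 × 0.01543 = 5.247 eV.
λ = hc/ΔE = 1240 / 5.247 = 236 nm.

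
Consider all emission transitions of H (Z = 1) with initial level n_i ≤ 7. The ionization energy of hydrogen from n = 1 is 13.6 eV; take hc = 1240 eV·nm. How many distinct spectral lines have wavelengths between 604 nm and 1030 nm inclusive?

2

Enumerate all n_i → n_f pairs with 1 ≤ n_f < n_i ≤ 7 and compute λ = 1240 / [13.6·1·(1/n_f² − 1/n_i²)].
Lines falling in [604, 1030] nm: 3→2 (656.5 nm), 7→3 (1005 nm).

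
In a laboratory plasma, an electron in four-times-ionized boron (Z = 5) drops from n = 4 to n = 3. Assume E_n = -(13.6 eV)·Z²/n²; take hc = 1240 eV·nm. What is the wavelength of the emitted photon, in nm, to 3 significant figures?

For Z = 5 the level energies scale as Z², so the effective Rydberg energy is 13.6 × 25 = 340.0 eV.
ΔE = 340.0 × (1/3² − 1/4²) = 340.0 × 0.04861 = 16.53 eV.
λ = hc/ΔE = 1240 / 16.53 = 75.0 nm.

75.0 nm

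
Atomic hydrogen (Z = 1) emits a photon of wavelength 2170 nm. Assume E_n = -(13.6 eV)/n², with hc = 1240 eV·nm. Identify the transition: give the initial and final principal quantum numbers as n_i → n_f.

The photon energy is ΔE = hc/λ = 1240 / 2170 = 0.5714 eV.
With Z = 1, ΔE = 13.60 × (1/n_f² − 1/n_i²), so 1/n_f² − 1/n_i² = 0.04202.
Trying n_f = 4 gives 1/n_i² = 0.02048, i.e. n_i ≈ 7; this pair matches.

n_i = 7, n_f = 4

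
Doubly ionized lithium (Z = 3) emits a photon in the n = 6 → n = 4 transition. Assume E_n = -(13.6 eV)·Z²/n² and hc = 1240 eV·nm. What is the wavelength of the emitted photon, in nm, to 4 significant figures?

For Z = 3 the level energies scale as Z², so the effective Rydberg energy is 13.6 × 9 = 122.4 eV.
ΔE = 122.4 × (1/4² − 1/6²) = 122.4 × 0.03472 = 4.250 eV.
λ = hc/ΔE = 1240 / 4.250 = 291.8 nm.

291.8 nm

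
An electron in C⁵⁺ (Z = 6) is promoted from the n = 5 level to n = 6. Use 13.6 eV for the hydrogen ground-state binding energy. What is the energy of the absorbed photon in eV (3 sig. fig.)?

5.98 eV

The Bohr energies scale as Z², so for Z = 6: E_n = −489.6/n² eV.
E_6 = −489.6/36 = −13.60 eV and E_5 = −489.6/25 = −19.58 eV.
The photon energy is |E_6 − E_5| = 5.98 eV.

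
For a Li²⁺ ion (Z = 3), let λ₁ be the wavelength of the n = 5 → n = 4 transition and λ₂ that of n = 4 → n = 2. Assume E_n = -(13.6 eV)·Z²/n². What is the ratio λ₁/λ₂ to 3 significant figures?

λ ∝ 1/ΔE ∝ 1/(1/n_f² − 1/n_i²), and the Z² and hc factors cancel in the ratio.
λ₁/λ₂ = (1/2² − 1/4²)/(1/4² − 1/5²) = 0.1875/0.02250 = 8.33.

8.33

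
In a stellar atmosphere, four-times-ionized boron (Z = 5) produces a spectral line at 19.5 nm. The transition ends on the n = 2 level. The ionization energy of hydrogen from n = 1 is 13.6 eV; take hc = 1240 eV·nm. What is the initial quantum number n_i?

n_i = 4

The photon energy is ΔE = hc/λ = 1240 / 19.5 = 63.59 eV.
With Z = 5, ΔE = 340.0 × (1/n_f² − 1/n_i²), so 1/n_f² − 1/n_i² = 0.1870.
With n_f = 2: 1/n_i² = 1/4 − 0.1870 = 0.06297, so n_i ≈ 3.99.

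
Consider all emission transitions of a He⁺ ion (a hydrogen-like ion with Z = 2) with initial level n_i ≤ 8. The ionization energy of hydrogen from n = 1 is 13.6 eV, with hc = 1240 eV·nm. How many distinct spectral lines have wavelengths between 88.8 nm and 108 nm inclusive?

3

Enumerate all n_i → n_f pairs with 1 ≤ n_f < n_i ≤ 8 and compute λ = 1240 / [13.6·4·(1/n_f² − 1/n_i²)].
Lines falling in [88.8, 108] nm: 8→2 (97.25 nm), 7→2 (99.28 nm), 6→2 (102.6 nm).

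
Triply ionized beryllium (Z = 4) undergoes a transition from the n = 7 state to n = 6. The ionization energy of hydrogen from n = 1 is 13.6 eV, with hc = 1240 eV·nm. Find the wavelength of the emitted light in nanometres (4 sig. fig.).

For Z = 4 the level energies scale as Z², so the effective Rydberg energy is 13.6 × 16 = 217.6 eV.
ΔE = 217.6 × (1/6² − 1/7²) = 217.6 × 0.007370 = 1.604 eV.
λ = hc/ΔE = 1240 / 1.604 = 773.2 nm.

773.2 nm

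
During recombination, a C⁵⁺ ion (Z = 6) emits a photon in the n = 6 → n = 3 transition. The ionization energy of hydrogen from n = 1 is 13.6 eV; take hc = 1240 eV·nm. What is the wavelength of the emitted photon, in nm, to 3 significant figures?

30.4 nm

For Z = 6 the level energies scale as Z², so the effective Rydberg energy is 13.6 × 36 = 489.6 eV.
ΔE = 489.6 × (1/3² − 1/6²) = 489.6 × 0.08333 = 40.80 eV.
λ = hc/ΔE = 1240 / 40.80 = 30.4 nm.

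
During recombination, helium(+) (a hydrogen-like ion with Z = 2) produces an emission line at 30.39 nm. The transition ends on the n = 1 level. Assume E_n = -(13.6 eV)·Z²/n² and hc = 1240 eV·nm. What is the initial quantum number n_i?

The photon energy is ΔE = hc/λ = 1240 / 30.39 = 40.80 eV.
With Z = 2, ΔE = 54.40 × (1/n_f² − 1/n_i²), so 1/n_f² − 1/n_i² = 0.7501.
With n_f = 1: 1/n_i² = 1/1 − 0.7501 = 0.2499, so n_i ≈ 2.00.

n_i = 2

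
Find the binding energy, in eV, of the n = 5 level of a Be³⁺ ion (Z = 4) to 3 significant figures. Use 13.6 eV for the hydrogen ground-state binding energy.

8.70 eV

E_n = −13.6 Z²/n² = −217.6/n² eV for Z = 4.
E_5 = −217.6/25 = −8.70 eV, so ionization (to E = 0) requires 8.70 eV.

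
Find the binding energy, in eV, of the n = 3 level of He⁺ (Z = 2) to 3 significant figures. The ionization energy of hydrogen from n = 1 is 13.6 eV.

6.04 eV

E_n = −13.6 Z²/n² = −54.40/n² eV for Z = 2.
E_3 = −54.40/9 = −6.04 eV, so ionization (to E = 0) requires 6.04 eV.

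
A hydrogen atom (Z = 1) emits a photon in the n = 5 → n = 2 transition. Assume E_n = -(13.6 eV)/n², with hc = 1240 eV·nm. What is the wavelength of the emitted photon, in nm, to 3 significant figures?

434 nm

ΔE = 13.60 × (1/2² − 1/5²) = 13.60 × 0.2100 = 2.856 eV.
λ = hc/ΔE = 1240 / 2.856 = 434 nm.
This line belongs to the Balmer series.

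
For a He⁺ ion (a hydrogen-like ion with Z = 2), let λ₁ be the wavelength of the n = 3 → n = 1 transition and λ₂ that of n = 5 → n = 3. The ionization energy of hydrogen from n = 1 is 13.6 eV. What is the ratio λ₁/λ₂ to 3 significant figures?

0.0800

λ ∝ 1/ΔE ∝ 1/(1/n_f² − 1/n_i²), and the Z² and hc factors cancel in the ratio.
λ₁/λ₂ = (1/3² − 1/5²)/(1/1² − 1/3²) = 0.07111/0.8889 = 0.0800.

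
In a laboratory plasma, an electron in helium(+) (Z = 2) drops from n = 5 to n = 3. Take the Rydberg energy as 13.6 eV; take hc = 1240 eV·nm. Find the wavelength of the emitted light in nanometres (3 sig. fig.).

For Z = 2 the level energies scale as Z², so the effective Rydberg energy is 13.6 × 4 = 54.40 eV.
ΔE = 54.40 × (1/3² − 1/5²) = 54.40 × 0.07111 = 3.868 eV.
λ = hc/ΔE = 1240 / 3.868 = 321 nm.

321 nm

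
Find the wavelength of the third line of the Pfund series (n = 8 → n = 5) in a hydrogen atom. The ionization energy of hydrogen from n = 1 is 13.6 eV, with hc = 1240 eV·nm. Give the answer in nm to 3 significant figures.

The Pfund series terminates on n_f = 5; the third line has n_i = 5+3 = 8.
ΔE = 13.60 × (1/5² − 1/8²) = 0.3315 eV.
λ = 1240 / 0.3315 = 3740 nm.

3740 nm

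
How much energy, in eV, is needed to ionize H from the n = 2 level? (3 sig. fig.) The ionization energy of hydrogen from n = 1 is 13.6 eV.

3.40 eV

E_2 = −13.60/4 = −3.40 eV, so ionization (to E = 0) requires 3.40 eV.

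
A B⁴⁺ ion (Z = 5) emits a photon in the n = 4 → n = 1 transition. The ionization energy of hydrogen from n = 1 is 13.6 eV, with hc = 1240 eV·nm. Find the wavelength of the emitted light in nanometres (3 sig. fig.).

For Z = 5 the level energies scale as Z², so the effective Rydberg energy is 13.6 × 25 = 340.0 eV.
ΔE = 340.0 × (1/1² − 1/4²) = 340.0 × 0.9375 = 318.8 eV.
λ = hc/ΔE = 1240 / 318.8 = 3.89 nm.

3.89 nm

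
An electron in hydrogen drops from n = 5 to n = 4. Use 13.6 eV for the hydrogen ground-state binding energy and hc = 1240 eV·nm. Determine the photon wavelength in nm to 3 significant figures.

4050 nm

ΔE = 13.60 × (1/4² − 1/5²) = 13.60 × 0.02250 = 0.3060 eV.
λ = hc/ΔE = 1240 / 0.3060 = 4050 nm.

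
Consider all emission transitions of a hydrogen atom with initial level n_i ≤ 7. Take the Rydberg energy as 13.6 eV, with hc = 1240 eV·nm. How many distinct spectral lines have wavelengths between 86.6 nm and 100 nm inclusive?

4

Enumerate all n_i → n_f pairs with 1 ≤ n_f < n_i ≤ 7 and compute λ = 1240 / [13.6·1·(1/n_f² − 1/n_i²)].
Lines falling in [86.6, 100] nm: 7→1 (93.08 nm), 6→1 (93.78 nm), 5→1 (94.98 nm), 4→1 (97.25 nm).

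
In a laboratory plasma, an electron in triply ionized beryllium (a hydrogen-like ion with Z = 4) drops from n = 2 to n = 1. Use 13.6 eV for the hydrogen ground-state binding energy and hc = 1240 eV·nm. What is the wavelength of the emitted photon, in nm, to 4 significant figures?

7.598 nm

For Z = 4 the level energies scale as Z², so the effective Rydberg energy is 13.6 × 16 = 217.6 eV.
ΔE = 217.6 × (1/1² − 1/2²) = 217.6 × 0.7500 = 163.2 eV.
λ = hc/ΔE = 1240 / 163.2 = 7.598 nm.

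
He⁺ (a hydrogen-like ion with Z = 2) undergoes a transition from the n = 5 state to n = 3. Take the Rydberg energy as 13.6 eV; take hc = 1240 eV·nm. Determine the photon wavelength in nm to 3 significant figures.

321 nm

For Z = 2 the level energies scale as Z², so the effective Rydberg energy is 13.6 × 4 = 54.40 eV.
ΔE = 54.40 × (1/3² − 1/5²) = 54.40 × 0.07111 = 3.868 eV.
λ = hc/ΔE = 1240 / 3.868 = 321 nm.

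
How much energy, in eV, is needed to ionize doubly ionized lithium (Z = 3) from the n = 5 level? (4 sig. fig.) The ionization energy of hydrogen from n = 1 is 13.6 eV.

E_n = −13.6 Z²/n² = −122.4/n² eV for Z = 3.
E_5 = −122.4/25 = −4.896 eV, so ionization (to E = 0) requires 4.896 eV.

4.896 eV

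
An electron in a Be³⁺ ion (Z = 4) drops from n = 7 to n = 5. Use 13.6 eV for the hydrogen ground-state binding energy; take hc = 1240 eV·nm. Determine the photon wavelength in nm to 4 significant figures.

290.9 nm

For Z = 4 the level energies scale as Z², so the effective Rydberg energy is 13.6 × 16 = 217.6 eV.
ΔE = 217.6 × (1/5² − 1/7²) = 217.6 × 0.01959 = 4.263 eV.
λ = hc/ΔE = 1240 / 4.263 = 290.9 nm.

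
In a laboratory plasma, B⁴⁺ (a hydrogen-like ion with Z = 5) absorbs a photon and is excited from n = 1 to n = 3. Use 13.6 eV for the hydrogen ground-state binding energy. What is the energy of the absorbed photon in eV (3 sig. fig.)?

302 eV

The Bohr energies scale as Z², so for Z = 5: E_n = −340.0/n² eV.
E_3 = −340.0/9 = −37.78 eV and E_1 = −340.0/1 = −340.0 eV.
The photon energy is |E_3 − E_1| = 302 eV.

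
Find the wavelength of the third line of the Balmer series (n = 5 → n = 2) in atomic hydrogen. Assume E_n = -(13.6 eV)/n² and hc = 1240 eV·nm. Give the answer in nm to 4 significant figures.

434.2 nm

The Balmer series terminates on n_f = 2; the third line has n_i = 2+3 = 5.
ΔE = 13.60 × (1/2² − 1/5²) = 2.856 eV.
λ = 1240 / 2.856 = 434.2 nm.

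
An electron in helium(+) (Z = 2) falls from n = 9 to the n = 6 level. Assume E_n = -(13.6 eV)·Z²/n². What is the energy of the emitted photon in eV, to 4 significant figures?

The Bohr energies scale as Z², so for Z = 2: E_n = −54.40/n² eV.
E_9 = −54.40/81 = −0.6716 eV and E_6 = −54.40/36 = −1.511 eV.
The photon energy is |E_9 − E_6| = 0.8395 eV.

0.8395 eV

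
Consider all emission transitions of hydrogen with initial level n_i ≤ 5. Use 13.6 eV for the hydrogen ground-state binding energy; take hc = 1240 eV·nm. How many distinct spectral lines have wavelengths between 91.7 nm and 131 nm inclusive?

Enumerate all n_i → n_f pairs with 1 ≤ n_f < n_i ≤ 5 and compute λ = 1240 / [13.6·1·(1/n_f² − 1/n_i²)].
Lines falling in [91.7, 131] nm: 5→1 (94.98 nm), 4→1 (97.25 nm), 3→1 (102.6 nm), 2→1 (121.6 nm).

4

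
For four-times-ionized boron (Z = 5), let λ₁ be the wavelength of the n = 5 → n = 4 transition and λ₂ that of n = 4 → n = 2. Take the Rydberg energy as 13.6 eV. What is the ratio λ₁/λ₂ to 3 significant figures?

λ ∝ 1/ΔE ∝ 1/(1/n_f² − 1/n_i²), and the Z² and hc factors cancel in the ratio.
λ₁/λ₂ = (1/2² − 1/4²)/(1/4² − 1/5²) = 0.1875/0.02250 = 8.33.

8.33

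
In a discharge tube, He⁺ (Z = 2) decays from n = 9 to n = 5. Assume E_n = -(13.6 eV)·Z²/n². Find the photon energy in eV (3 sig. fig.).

1.50 eV

The Bohr energies scale as Z², so for Z = 2: E_n = −54.40/n² eV.
E_9 = −54.40/81 = −0.6716 eV and E_5 = −54.40/25 = −2.176 eV.
The photon energy is |E_9 − E_5| = 1.50 eV.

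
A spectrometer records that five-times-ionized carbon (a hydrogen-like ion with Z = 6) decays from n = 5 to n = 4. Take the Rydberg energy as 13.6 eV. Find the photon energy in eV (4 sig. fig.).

11.02 eV

The Bohr energies scale as Z², so for Z = 6: E_n = −489.6/n² eV.
E_5 = −489.6/25 = −19.58 eV and E_4 = −489.6/16 = −30.60 eV.
The photon energy is |E_5 − E_4| = 11.02 eV.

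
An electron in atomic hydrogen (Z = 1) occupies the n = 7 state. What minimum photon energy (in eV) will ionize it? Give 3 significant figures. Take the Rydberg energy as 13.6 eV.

0.278 eV

E_7 = −13.60/49 = −0.278 eV, so ionization (to E = 0) requires 0.278 eV.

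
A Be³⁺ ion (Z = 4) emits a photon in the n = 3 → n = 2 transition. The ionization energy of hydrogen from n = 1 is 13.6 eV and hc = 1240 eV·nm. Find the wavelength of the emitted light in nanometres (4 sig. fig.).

41.03 nm

For Z = 4 the level energies scale as Z², so the effective Rydberg energy is 13.6 × 16 = 217.6 eV.
ΔE = 217.6 × (1/2² − 1/3²) = 217.6 × 0.1389 = 30.22 eV.
λ = hc/ΔE = 1240 / 30.22 = 41.03 nm.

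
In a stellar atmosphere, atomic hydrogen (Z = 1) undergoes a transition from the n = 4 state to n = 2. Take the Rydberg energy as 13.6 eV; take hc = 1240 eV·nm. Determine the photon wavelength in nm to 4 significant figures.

486.3 nm

ΔE = 13.60 × (1/2² − 1/4²) = 13.60 × 0.1875 = 2.550 eV.
λ = hc/ΔE = 1240 / 2.550 = 486.3 nm.
This line belongs to the Balmer series.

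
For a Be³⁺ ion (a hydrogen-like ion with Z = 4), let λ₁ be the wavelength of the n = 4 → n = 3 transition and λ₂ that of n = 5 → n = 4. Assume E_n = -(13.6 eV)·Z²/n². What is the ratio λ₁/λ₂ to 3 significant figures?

λ ∝ 1/ΔE ∝ 1/(1/n_f² − 1/n_i²), and the Z² and hc factors cancel in the ratio.
λ₁/λ₂ = (1/4² − 1/5²)/(1/3² − 1/4²) = 0.02250/0.04861 = 0.463.

0.463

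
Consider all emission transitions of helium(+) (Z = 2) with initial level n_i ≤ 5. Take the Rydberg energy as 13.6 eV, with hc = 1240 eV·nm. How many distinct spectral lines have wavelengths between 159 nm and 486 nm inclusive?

3

Enumerate all n_i → n_f pairs with 1 ≤ n_f < n_i ≤ 5 and compute λ = 1240 / [13.6·4·(1/n_f² − 1/n_i²)].
Lines falling in [159, 486] nm: 3→2 (164.1 nm), 5→3 (320.5 nm), 4→3 (468.9 nm).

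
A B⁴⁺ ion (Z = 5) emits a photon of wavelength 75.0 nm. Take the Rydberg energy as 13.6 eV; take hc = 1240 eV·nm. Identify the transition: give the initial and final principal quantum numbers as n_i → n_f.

The photon energy is ΔE = hc/λ = 1240 / 75.0 = 16.53 eV.
With Z = 5, ΔE = 340.0 × (1/n_f² − 1/n_i²), so 1/n_f² − 1/n_i² = 0.04863.
Trying n_f = 3 gives 1/n_i² = 0.06248, i.e. n_i ≈ 4; this pair matches.

n_i = 4, n_f = 3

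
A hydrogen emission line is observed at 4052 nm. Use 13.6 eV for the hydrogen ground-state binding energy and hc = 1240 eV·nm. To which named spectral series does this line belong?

Brackett

ΔE = 1240/4052 = 0.3060 eV.
This matches 13.6 × (1/4² − 1/5²), so n_f = 4: the Brackett series.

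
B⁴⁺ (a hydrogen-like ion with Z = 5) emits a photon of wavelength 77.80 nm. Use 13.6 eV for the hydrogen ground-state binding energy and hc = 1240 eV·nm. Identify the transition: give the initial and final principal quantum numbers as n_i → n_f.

The photon energy is ΔE = hc/λ = 1240 / 77.80 = 15.94 eV.
With Z = 5, ΔE = 340.0 × (1/n_f² − 1/n_i²), so 1/n_f² − 1/n_i² = 0.04688.
Trying n_f = 4 gives 1/n_i² = 0.01562, i.e. n_i ≈ 8; this pair matches.

n_i = 8, n_f = 4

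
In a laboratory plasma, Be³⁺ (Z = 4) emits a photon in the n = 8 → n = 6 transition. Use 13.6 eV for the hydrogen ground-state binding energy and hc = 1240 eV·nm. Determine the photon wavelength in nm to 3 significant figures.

For Z = 4 the level energies scale as Z², so the effective Rydberg energy is 13.6 × 16 = 217.6 eV.
ΔE = 217.6 × (1/6² − 1/8²) = 217.6 × 0.01215 = 2.644 eV.
λ = hc/ΔE = 1240 / 2.644 = 469 nm.

469 nm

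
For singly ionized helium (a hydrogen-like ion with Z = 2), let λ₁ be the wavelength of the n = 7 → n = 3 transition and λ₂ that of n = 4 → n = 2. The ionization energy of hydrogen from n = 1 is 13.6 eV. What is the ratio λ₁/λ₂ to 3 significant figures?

2.07

λ ∝ 1/ΔE ∝ 1/(1/n_f² − 1/n_i²), and the Z² and hc factors cancel in the ratio.
λ₁/λ₂ = (1/2² − 1/4²)/(1/3² − 1/7²) = 0.1875/0.09070 = 2.07.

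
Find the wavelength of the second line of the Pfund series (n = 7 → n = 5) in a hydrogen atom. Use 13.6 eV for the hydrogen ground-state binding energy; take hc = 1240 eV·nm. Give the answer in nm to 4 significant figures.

4654 nm

The Pfund series terminates on n_f = 5; the second line has n_i = 5+2 = 7.
ΔE = 13.60 × (1/5² − 1/7²) = 0.2664 eV.
λ = 1240 / 0.2664 = 4654 nm.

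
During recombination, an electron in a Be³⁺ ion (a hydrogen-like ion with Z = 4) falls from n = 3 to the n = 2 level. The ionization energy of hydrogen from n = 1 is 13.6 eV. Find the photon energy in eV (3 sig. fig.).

30.2 eV

The Bohr energies scale as Z², so for Z = 4: E_n = −217.6/n² eV.
E_3 = −217.6/9 = −24.18 eV and E_2 = −217.6/4 = −54.40 eV.
The photon energy is |E_3 − E_2| = 30.2 eV.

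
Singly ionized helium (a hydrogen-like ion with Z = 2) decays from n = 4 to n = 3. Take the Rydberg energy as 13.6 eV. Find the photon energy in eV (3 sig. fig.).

The Bohr energies scale as Z², so for Z = 2: E_n = −54.40/n² eV.
E_4 = −54.40/16 = −3.400 eV and E_3 = −54.40/9 = −6.044 eV.
The photon energy is |E_4 − E_3| = 2.64 eV.

2.64 eV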